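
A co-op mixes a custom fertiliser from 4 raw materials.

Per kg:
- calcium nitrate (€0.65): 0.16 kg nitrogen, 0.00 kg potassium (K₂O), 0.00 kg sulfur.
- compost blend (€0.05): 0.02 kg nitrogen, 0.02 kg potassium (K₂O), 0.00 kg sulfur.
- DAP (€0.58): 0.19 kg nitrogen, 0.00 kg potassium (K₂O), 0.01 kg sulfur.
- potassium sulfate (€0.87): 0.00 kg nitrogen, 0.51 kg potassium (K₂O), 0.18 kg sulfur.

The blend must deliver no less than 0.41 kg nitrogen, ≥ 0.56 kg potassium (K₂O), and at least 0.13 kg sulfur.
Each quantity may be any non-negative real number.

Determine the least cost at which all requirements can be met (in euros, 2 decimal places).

€1.65

Let x1 = kg of calcium nitrate, x2 = kg of compost blend, x3 = kg of DAP, x4 = kg of potassium sulfate.
min 0.65x1 + 0.05x2 + 0.58x3 + 0.87x4 subject to:
  0.16x1 + 0.02x2 + 0.19x3 ≥ 0.41   (nitrogen)
  0.02x2 + 0.51x4 ≥ 0.56   (potassium (K₂O))
  0.01x3 + 0.18x4 ≥ 0.13   (sulfur)
  x1, x2, x3, x4 ≥ 0.
The cheapest feasible vertex uses only compost blend, potassium sulfate; calcium nitrate, DAP are not used. The nitrogen and sulfur requirements are met with equality.
Optimal quantities: compost blend = 20.5 kg, potassium sulfate = 0.7222 kg.
Objective = 0.05·20.5 + 0.87·0.7222 = 1.6533.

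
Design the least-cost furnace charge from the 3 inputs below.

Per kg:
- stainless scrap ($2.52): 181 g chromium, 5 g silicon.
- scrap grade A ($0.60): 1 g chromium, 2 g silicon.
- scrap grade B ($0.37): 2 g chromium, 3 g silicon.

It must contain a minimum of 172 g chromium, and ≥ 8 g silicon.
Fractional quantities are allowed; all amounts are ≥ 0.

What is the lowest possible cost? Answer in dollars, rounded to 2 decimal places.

$2.77

This is a linear program. Let x1 = kg of stainless scrap, x2 = kg of scrap grade A, x3 = kg of scrap grade B.
min 2.52x1 + 0.6x2 + 0.37x3 s.t.:
  181x1 + 1x2 + 2x3 ≥ 172   (chromium)
  5x1 + 2x2 + 3x3 ≥ 8   (silicon)
  x1, x2, x3 ≥ 0.
The optimal basis is {stainless scrap, scrap grade B}; scrap grade A drops out. The chromium and silicon requirements are met with equality.
That vertex is x1 = 0.9381, x3 = 1.103.
Cost = 2.52·0.9381 + 0.37·1.103 = 2.7721.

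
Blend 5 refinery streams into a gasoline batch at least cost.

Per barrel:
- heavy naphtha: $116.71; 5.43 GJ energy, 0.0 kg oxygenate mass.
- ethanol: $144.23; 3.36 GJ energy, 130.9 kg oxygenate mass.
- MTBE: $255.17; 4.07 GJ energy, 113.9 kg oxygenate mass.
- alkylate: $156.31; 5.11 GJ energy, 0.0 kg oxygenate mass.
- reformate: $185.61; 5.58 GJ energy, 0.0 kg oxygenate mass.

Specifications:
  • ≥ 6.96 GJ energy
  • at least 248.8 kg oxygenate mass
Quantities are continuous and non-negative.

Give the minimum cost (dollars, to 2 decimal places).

$286.47

Let x1 = barrels of heavy naphtha, x2 = barrels of ethanol, x3 = barrels of MTBE, x4 = barrels of alkylate, x5 = barrels of reformate.
min 116.71x1 + 144.23x2 + 255.17x3 + 156.31x4 + 185.61x5 s.t.:
  5.43x1 + 3.36x2 + 4.07x3 + 5.11x4 + 5.58x5 ≥ 6.96   (energy)
  130.9x2 + 113.9x3 ≥ 248.8   (oxygenate mass)
  x1, x2, x3, x4, x5 ≥ 0.
The optimal basis is {heavy naphtha, ethanol}; MTBE, alkylate, reformate drop out. The energy and oxygenate mass requirements are met with equality.
That vertex is x1 = 0.10565, x2 = 1.9007.
Cost = 116.71·0.10565 + 144.23·1.9007 = 286.4684.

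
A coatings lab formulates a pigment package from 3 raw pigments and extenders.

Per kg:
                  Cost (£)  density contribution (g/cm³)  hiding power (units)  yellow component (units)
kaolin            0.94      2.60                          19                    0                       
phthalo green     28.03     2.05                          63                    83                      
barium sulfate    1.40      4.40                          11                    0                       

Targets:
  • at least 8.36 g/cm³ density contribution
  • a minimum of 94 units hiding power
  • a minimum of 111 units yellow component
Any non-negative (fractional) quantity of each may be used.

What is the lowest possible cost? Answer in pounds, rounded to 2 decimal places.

£39.27

Treat it as an LP. Let x1 = kg of kaolin, x2 = kg of phthalo green, x3 = kg of barium sulfate.
min 0.94x1 + 28.03x2 + 1.4x3 s.t.:
  2.6x1 + 2.05x2 + 4.4x3 ≥ 8.36   (density contribution)
  19x1 + 63x2 + 11x3 ≥ 94   (hiding power)
  83x2 ≥ 111   (yellow component)
  x1, x2, x3 ≥ 0.
At the optimum only phthalo green, barium sulfate are positive (kaolin = 0). Binding constraints: density contribution and yellow component.
Solving gives x2 = 1.3373, x3 = 1.2769.
Objective = 28.03·1.3373 + 1.4·1.2769 = 39.2722.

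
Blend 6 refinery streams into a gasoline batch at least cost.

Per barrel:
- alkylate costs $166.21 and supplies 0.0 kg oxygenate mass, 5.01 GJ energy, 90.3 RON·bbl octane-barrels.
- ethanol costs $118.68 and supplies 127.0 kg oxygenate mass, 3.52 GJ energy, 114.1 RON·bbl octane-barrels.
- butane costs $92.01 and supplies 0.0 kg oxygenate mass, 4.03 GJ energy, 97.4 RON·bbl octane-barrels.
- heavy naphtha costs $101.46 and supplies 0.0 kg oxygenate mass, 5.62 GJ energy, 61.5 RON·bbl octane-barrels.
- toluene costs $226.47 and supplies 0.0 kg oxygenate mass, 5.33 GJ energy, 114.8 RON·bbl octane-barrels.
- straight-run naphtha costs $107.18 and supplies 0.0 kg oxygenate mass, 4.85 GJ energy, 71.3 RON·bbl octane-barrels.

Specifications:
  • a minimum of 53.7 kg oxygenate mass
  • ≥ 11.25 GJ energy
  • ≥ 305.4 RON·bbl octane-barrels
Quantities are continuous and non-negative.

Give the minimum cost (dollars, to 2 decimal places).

Let x1 = barrels of alkylate, x2 = barrels of ethanol, x3 = barrels of butane, x4 = barrels of heavy naphtha, x5 = barrels of toluene, x6 = barrels of straight-run naphtha.
Minimise 166.21x1 + 118.68x2 + 92.01x3 + 101.46x4 + 226.47x5 + 107.18x6 with:
  127x2 ≥ 53.7   (oxygenate mass)
  5.01x1 + 3.52x2 + 4.03x3 + 5.62x4 + 5.33x5 + 4.85x6 ≥ 11.25   (energy)
  90.3x1 + 114.1x2 + 97.4x3 + 61.5x4 + 114.8x5 + 71.3x6 ≥ 305.4   (octane-barrels)
  x1, x2, x3, x4, x5, x6 ≥ 0.
The minimum-cost mix takes nothing from alkylate, heavy naphtha, toluene, straight-run naphtha — only ethanol, butane. There the oxygenate mass and octane-barrels constraints are tight.
Solving gives x2 = 0.42283, x3 = 2.6402.
Hence cost = 118.68·0.42283 + 92.01·2.6402 = $293.1063.

$293.11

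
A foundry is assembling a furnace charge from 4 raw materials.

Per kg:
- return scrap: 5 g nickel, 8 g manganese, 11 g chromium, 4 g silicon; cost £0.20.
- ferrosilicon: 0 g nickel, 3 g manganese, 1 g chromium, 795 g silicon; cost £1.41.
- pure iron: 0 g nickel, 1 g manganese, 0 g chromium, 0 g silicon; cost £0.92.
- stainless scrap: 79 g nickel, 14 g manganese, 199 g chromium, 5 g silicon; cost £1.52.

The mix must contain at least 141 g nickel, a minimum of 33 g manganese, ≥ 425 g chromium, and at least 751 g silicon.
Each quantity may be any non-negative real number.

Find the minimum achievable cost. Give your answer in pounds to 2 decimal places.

£4.56

Let x1 = kg of return scrap, x2 = kg of ferrosilicon, x3 = kg of pure iron, x4 = kg of stainless scrap.
Minimise 0.2x1 + 1.41x2 + 0.92x3 + 1.52x4 with:
  5x1 + 79x4 ≥ 141   (nickel)
  8x1 + 3x2 + 1x3 + 14x4 ≥ 33   (manganese)
  11x1 + 1x2 + 199x4 ≥ 425   (chromium)
  4x1 + 795x2 + 5x4 ≥ 751   (silicon)
  x1, x2, x3, x4 ≥ 0.
The cheapest feasible vertex uses only return scrap, ferrosilicon, stainless scrap; pure iron is not used. The manganese, chromium, silicon requirements are met with equality.
Solving gives x1 = 0.05161, x2 = 0.931, x4 = 2.128.
Hence cost = 0.2·0.05161 + 1.41·0.931 + 1.52·2.128 = £4.5576.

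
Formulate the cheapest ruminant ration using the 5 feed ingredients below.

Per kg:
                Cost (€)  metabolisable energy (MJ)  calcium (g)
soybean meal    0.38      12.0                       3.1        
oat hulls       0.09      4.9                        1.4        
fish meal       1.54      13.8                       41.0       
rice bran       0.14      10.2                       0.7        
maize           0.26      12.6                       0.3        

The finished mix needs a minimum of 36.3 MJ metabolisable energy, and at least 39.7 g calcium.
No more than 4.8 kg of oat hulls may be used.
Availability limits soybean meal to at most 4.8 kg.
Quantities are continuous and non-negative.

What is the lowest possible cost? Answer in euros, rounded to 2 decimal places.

Let x1 = kg of soybean meal, x2 = kg of oat hulls, x3 = kg of fish meal, x4 = kg of rice bran, x5 = kg of maize.
min 0.38x1 + 0.09x2 + 1.54x3 + 0.14x4 + 0.26x5 s.t.:
  12x1 + 4.9x2 + 13.8x3 + 10.2x4 + 12.6x5 ≥ 36.3   (metabolisable energy)
  3.1x1 + 1.4x2 + 41x3 + 0.7x4 + 0.3x5 ≥ 39.7   (calcium)
  x2 ≤ 4.8
  x1 ≤ 4.8
  x1, x2, x3, x4, x5 ≥ 0.
At the optimum only oat hulls, fish meal, rice bran are positive (soybean meal, maize = 0). Binding constraints: metabolisable energy, calcium, the oat hulls cap.
Optimal quantities: oat hulls = 4.8 kg, fish meal = 0.8015 kg, rice bran = 0.1685 kg.
Objective = 0.09·4.8 + 1.54·0.8015 + 0.14·0.1685 = 1.6899.

€1.69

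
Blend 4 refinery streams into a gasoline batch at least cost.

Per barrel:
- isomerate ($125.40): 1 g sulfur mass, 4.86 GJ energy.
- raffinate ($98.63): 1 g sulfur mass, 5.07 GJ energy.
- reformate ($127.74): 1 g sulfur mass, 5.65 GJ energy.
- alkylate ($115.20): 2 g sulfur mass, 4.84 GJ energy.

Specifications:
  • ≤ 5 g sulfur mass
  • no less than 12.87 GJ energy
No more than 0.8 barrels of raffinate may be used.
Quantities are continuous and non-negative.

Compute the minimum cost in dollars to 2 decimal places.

Let x1 = barrels of isomerate, x2 = barrels of raffinate, x3 = barrels of reformate, x4 = barrels of alkylate.
min 125.4x1 + 98.63x2 + 127.74x3 + 115.2x4 subject to:
  1x1 + 1x2 + 1x3 + 2x4 ≤ 5   (sulfur mass)
  4.86x1 + 5.07x2 + 5.65x3 + 4.84x4 ≥ 12.87   (energy)
  x2 ≤ 0.8
  x1, x2, x3, x4 ≥ 0.
The optimal basis is {raffinate, reformate}; isomerate, alkylate drop out. The energy and the raffinate cap requirements are met with equality.
Optimal quantities: raffinate = 0.8 barrels, reformate = 1.56 barrels.
Hence cost = 98.63·0.8 + 127.74·1.56 = $278.1784.

$278.18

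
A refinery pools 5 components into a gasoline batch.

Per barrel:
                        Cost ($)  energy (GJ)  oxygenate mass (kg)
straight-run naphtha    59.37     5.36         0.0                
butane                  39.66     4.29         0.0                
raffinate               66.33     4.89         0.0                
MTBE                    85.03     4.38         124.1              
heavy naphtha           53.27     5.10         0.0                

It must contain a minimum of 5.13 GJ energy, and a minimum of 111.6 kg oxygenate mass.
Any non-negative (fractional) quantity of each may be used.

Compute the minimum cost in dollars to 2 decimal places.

$87.48

Let x1 = barrels of straight-run naphtha, x2 = barrels of butane, x3 = barrels of raffinate, x4 = barrels of MTBE, x5 = barrels of heavy naphtha.
min 59.37x1 + 39.66x2 + 66.33x3 + 85.03x4 + 53.27x5 with:
  5.36x1 + 4.29x2 + 4.89x3 + 4.38x4 + 5.1x5 ≥ 5.13   (energy)
  124.1x4 ≥ 111.6   (oxygenate mass)
  x1, x2, x3, x4, x5 ≥ 0.
The cheapest feasible vertex uses only butane, MTBE; straight-run naphtha, raffinate, heavy naphtha are not used. Binding constraints: energy and oxygenate mass.
So butane = 0.2777 barrels, MTBE = 0.8993 barrels.
Hence cost = 39.66·0.2777 + 85.03·0.8993 = $87.4811.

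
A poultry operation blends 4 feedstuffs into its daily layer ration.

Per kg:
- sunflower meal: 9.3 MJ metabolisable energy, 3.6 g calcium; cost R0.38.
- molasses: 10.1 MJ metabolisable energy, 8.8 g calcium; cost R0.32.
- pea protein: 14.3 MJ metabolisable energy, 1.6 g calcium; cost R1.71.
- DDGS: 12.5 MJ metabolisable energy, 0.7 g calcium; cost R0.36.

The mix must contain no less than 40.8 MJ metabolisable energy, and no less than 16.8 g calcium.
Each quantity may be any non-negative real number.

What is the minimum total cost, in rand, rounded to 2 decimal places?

R1.23

Let x1 = kg of sunflower meal, x2 = kg of molasses, x3 = kg of pea protein, x4 = kg of DDGS.
Minimize 0.38x1 + 0.32x2 + 1.71x3 + 0.36x4 s.t.:
  9.3x1 + 10.1x2 + 14.3x3 + 12.5x4 ≥ 40.8   (metabolisable energy)
  3.6x1 + 8.8x2 + 1.6x3 + 0.7x4 ≥ 16.8   (calcium)
  x1, x2, x3, x4 ≥ 0.
The optimal basis is {molasses, DDGS}; sunflower meal, pea protein drop out. The metabolisable energy and calcium requirements are met with equality.
That vertex is x2 = 1.763, x4 = 1.84.
Objective = 0.32·1.763 + 0.36·1.84 = 1.2266.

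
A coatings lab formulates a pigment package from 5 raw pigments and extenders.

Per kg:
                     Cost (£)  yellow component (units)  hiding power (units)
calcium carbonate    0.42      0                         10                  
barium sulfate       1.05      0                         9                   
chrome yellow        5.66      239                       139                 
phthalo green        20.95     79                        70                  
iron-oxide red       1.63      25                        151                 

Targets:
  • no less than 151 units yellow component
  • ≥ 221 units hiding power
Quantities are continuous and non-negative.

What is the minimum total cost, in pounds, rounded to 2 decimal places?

£4.59

Let x1 = kg of calcium carbonate, x2 = kg of barium sulfate, x3 = kg of chrome yellow, x4 = kg of phthalo green, x5 = kg of iron-oxide red.
Minimize 0.42x1 + 1.05x2 + 5.66x3 + 20.95x4 + 1.63x5 s.t.:
  239x3 + 79x4 + 25x5 ≥ 151   (yellow component)
  10x1 + 9x2 + 139x3 + 70x4 + 151x5 ≥ 221   (hiding power)
  x1, x2, x3, x4, x5 ≥ 0.
The cheapest feasible vertex uses only chrome yellow, iron-oxide red; calcium carbonate, barium sulfate, phthalo green are not used. There the yellow component and hiding power constraints are tight.
Solving gives x3 = 0.5297, x5 = 0.976.
Cost = 5.66·0.5297 + 1.63·0.976 = 4.5890.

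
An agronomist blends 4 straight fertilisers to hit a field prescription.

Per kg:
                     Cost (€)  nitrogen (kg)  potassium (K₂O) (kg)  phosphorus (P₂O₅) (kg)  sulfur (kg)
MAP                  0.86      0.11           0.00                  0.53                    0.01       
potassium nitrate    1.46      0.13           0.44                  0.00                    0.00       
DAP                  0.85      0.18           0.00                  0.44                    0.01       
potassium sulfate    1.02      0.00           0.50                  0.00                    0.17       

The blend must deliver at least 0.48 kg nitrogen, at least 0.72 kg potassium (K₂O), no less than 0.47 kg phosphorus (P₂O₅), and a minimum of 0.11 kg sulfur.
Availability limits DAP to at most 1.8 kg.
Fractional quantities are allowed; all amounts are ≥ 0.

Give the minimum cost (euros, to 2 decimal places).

Let x1 = kg of MAP, x2 = kg of potassium nitrate, x3 = kg of DAP, x4 = kg of potassium sulfate.
Minimize 0.86x1 + 1.46x2 + 0.85x3 + 1.02x4 subject to:
  0.11x1 + 0.13x2 + 0.18x3 ≥ 0.48   (nitrogen)
  0.44x2 + 0.5x4 ≥ 0.72   (potassium (K₂O))
  0.53x1 + 0.44x3 ≥ 0.47   (phosphorus (P₂O₅))
  0.01x1 + 0.01x3 + 0.17x4 ≥ 0.11   (sulfur)
  x3 ≤ 1.8
  x1, x2, x3, x4 ≥ 0.
The optimal mix uses every input. There the nitrogen, potassium (K₂O), sulfur, the DAP cap constraints are tight.
So MAP = 0.1956 kg, potassium nitrate = 1.034 kg, DAP = 1.8 kg, potassium sulfate = 0.5297 kg.
Hence cost = 0.86·0.1956 + 1.46·1.034 + 0.85·1.8 + 1.02·0.5297 = €3.7482.

€3.75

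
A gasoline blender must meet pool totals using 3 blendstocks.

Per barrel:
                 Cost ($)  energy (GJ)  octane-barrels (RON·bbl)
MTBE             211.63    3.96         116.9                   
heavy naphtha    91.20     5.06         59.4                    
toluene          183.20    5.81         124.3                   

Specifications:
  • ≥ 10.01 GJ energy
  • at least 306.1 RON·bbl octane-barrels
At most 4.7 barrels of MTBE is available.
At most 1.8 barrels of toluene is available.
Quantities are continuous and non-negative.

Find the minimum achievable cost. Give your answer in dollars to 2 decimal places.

Set it up as a linear program. Let x1 = barrels of MTBE, x2 = barrels of heavy naphtha, x3 = barrels of toluene.
Minimise 211.63x1 + 91.2x2 + 183.2x3 with:
  3.96x1 + 5.06x2 + 5.81x3 ≥ 10.01   (energy)
  116.9x1 + 59.4x2 + 124.3x3 ≥ 306.1   (octane-barrels)
  x1 ≤ 4.7
  x3 ≤ 1.8
  x1, x2, x3 ≥ 0.
The minimum-cost mix takes nothing from MTBE — only heavy naphtha, toluene. There the octane-barrels and the toluene cap constraints are tight.
Optimal quantities: heavy naphtha = 1.3865 barrels, toluene = 1.8 barrels.
Hence cost = 91.2·1.3865 + 183.2·1.8 = $456.2088.

$456.21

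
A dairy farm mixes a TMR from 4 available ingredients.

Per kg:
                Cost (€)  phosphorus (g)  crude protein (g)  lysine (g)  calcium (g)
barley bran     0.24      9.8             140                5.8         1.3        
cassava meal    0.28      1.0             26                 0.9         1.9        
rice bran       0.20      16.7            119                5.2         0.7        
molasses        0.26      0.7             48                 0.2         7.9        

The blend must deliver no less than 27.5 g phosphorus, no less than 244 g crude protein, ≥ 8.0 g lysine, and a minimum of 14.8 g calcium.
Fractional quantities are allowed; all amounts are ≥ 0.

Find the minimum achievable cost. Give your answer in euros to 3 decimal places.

€0.766

Treat it as an LP. Let x1 = kg of barley bran, x2 = kg of cassava meal, x3 = kg of rice bran, x4 = kg of molasses.
Minimise 0.24x1 + 0.28x2 + 0.2x3 + 0.26x4 subject to:
  9.8x1 + 1x2 + 16.7x3 + 0.7x4 ≥ 27.5   (phosphorus)
  140x1 + 26x2 + 119x3 + 48x4 ≥ 244   (crude protein)
  5.8x1 + 0.9x2 + 5.2x3 + 0.2x4 ≥ 8   (lysine)
  1.3x1 + 1.9x2 + 0.7x3 + 7.9x4 ≥ 14.8   (calcium)
  x1, x2, x3, x4 ≥ 0.
The optimal basis is {rice bran, molasses}; barley bran, cassava meal drop out. The phosphorus and calcium requirements are met with equality.
Optimal quantities: rice bran = 1.574 kg, molasses = 1.734 kg.
Objective = 0.2·1.574 + 0.26·1.734 = 0.76564.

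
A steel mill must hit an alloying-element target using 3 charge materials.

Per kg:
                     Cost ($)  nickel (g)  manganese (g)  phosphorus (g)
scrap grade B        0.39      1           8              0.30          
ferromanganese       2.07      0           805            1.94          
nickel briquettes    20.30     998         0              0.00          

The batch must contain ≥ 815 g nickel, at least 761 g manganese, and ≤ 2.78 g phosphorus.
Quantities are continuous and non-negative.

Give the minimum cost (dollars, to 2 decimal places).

$18.53

Treat it as an LP. Let x1 = kg of scrap grade B, x2 = kg of ferromanganese, x3 = kg of nickel briquettes.
Minimize 0.39x1 + 2.07x2 + 20.3x3 s.t.:
  1x1 + 998x3 ≥ 815   (nickel)
  8x1 + 805x2 ≥ 761   (manganese)
  0.3x1 + 1.94x2 ≤ 2.78   (phosphorus)
  x1, x2, x3 ≥ 0.
The optimal basis is {ferromanganese, nickel briquettes}; scrap grade B drops out. There the nickel and manganese constraints are tight.
So ferromanganese = 0.9453 kg, nickel briquettes = 0.8166 kg.
Hence cost = 2.07·0.9453 + 20.3·0.8166 = $18.5338.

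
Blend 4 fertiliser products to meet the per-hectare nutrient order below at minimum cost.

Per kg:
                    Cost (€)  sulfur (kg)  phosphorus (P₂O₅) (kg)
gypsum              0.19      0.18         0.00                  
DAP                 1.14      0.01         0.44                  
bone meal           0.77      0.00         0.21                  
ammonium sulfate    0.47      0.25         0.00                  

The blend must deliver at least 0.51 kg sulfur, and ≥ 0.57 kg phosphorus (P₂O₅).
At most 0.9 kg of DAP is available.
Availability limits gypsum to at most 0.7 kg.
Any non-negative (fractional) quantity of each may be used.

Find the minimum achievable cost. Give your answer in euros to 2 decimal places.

Let x1 = kg of gypsum, x2 = kg of DAP, x3 = kg of bone meal, x4 = kg of ammonium sulfate.
Minimise 0.19x1 + 1.14x2 + 0.77x3 + 0.47x4 with:
  0.18x1 + 0.01x2 + 0.25x4 ≥ 0.51   (sulfur)
  0.44x2 + 0.21x3 ≥ 0.57   (phosphorus (P₂O₅))
  x2 ≤ 0.9
  x1 ≤ 0.7
  x1, x2, x3, x4 ≥ 0.
The optimal mix uses every input. There the sulfur, phosphorus (P₂O₅), the DAP cap, the gypsum cap constraints are tight.
Optimal quantities: gypsum = 0.7 kg, DAP = 0.9 kg, bone meal = 0.8286 kg, ammonium sulfate = 1.5 kg.
Hence cost = 0.19·0.7 + 1.14·0.9 + 0.77·0.8286 + 0.47·1.5 = €2.5020.

€2.50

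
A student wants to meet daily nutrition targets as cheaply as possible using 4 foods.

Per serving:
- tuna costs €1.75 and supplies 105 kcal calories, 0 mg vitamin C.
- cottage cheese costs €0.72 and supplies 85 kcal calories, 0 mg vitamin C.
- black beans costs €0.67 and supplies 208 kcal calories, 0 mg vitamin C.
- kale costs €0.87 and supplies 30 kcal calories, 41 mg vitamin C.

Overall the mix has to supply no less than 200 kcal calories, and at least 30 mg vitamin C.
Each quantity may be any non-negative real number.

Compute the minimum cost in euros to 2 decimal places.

€1.21

This is a linear program. Let x1 = servings of tuna, x2 = servings of cottage cheese, x3 = servings of black beans, x4 = servings of kale.
min 1.75x1 + 0.72x2 + 0.67x3 + 0.87x4 with:
  105x1 + 85x2 + 208x3 + 30x4 ≥ 200   (calories)
  41x4 ≥ 30   (vitamin C)
  x1, x2, x3, x4 ≥ 0.
The optimal basis is {black beans, kale}; tuna, cottage cheese drop out. There the calories and vitamin C constraints are tight.
That vertex is x3 = 0.856, x4 = 0.7317.
Hence cost = 0.67·0.856 + 0.87·0.7317 = €1.2101.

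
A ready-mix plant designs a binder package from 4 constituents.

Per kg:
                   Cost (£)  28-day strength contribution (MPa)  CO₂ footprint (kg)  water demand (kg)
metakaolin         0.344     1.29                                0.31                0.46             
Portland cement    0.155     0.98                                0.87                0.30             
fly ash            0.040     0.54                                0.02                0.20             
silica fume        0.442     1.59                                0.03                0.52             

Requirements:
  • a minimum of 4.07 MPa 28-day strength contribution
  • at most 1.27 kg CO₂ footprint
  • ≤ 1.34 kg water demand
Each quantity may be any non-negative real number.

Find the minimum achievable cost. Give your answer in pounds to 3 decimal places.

This is a linear program. Let x1 = kg of metakaolin, x2 = kg of Portland cement, x3 = kg of fly ash, x4 = kg of silica fume.
min 0.344x1 + 0.155x2 + 0.04x3 + 0.442x4 with:
  1.29x1 + 0.98x2 + 0.54x3 + 1.59x4 ≥ 4.07   (28-day strength contribution)
  0.31x1 + 0.87x2 + 0.02x3 + 0.03x4 ≤ 1.27   (CO₂ footprint)
  0.46x1 + 0.3x2 + 0.2x3 + 0.52x4 ≤ 1.34   (water demand)
  x1, x2, x3, x4 ≥ 0.
At the optimum only Portland cement, fly ash, silica fume are positive (metakaolin = 0). Binding constraints: 28-day strength contribution, CO₂ footprint, water demand.
That vertex is x2 = 1.3829, x3 = 1.5936, x4 = 1.1661.
Total cost: 0.155·1.3829 + 0.04·1.5936 + 0.442·1.1661 = 0.79351.

£0.794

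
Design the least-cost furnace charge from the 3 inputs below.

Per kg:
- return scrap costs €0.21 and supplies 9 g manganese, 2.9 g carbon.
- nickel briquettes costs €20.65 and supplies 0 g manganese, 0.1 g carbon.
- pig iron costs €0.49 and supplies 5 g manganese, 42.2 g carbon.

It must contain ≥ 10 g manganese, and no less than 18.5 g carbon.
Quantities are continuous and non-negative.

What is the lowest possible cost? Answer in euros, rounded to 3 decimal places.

€0.374

Set it up as a linear program. Let x1 = kg of return scrap, x2 = kg of nickel briquettes, x3 = kg of pig iron.
min 0.21x1 + 20.65x2 + 0.49x3 subject to:
  9x1 + 5x3 ≥ 10   (manganese)
  2.9x1 + 0.1x2 + 42.2x3 ≥ 18.5   (carbon)
  x1, x2, x3 ≥ 0.
The minimum-cost mix takes nothing from nickel briquettes — only return scrap, pig iron. The manganese and carbon requirements are met with equality.
Solving gives x1 = 0.902, x3 = 0.3764.
Hence cost = 0.21·0.902 + 0.49·0.3764 = €0.37386.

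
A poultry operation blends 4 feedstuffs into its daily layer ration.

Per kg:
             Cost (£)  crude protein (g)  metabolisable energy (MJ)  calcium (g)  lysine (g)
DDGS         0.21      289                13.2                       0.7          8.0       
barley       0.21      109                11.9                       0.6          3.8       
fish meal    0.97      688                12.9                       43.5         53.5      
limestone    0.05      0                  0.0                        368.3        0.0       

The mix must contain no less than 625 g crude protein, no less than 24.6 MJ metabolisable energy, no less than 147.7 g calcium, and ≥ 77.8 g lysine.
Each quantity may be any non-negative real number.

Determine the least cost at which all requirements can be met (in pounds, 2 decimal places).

This is a linear program. Let x1 = kg of DDGS, x2 = kg of barley, x3 = kg of fish meal, x4 = kg of limestone.
min 0.21x1 + 0.21x2 + 0.97x3 + 0.05x4 s.t.:
  289x1 + 109x2 + 688x3 ≥ 625   (crude protein)
  13.2x1 + 11.9x2 + 12.9x3 ≥ 24.6   (metabolisable energy)
  0.7x1 + 0.6x2 + 43.5x3 + 368.3x4 ≥ 147.7   (calcium)
  8x1 + 3.8x2 + 53.5x3 ≥ 77.8   (lysine)
  x1, x2, x3, x4 ≥ 0.
At the optimum only DDGS, fish meal, limestone are positive (barley = 0). There the metabolisable energy, calcium, lysine constraints are tight.
That vertex is x1 = 0.5182, x3 = 1.377, x4 = 0.2374.
Objective = 0.21·0.5182 + 0.97·1.377 + 0.05·0.2374 = 1.4564.

£1.46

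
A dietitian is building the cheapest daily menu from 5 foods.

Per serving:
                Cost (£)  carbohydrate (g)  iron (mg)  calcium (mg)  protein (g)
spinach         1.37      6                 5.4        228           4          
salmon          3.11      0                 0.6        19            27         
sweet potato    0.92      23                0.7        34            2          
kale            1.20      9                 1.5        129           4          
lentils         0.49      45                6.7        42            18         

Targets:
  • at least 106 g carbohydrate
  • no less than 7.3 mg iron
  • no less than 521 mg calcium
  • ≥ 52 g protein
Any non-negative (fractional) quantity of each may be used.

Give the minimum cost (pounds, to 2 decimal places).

Set it up as a linear program. Let x1 = servings of spinach, x2 = servings of salmon, x3 = servings of sweet potato, x4 = servings of kale, x5 = servings of lentils.
Minimize 1.37x1 + 3.11x2 + 0.92x3 + 1.2x4 + 0.49x5 subject to:
  6x1 + 23x3 + 9x4 + 45x5 ≥ 106   (carbohydrate)
  5.4x1 + 0.6x2 + 0.7x3 + 1.5x4 + 6.7x5 ≥ 7.3   (iron)
  228x1 + 19x2 + 34x3 + 129x4 + 42x5 ≥ 521   (calcium)
  4x1 + 27x2 + 2x3 + 4x4 + 18x5 ≥ 52   (protein)
  x1, x2, x3, x4, x5 ≥ 0.
At the optimum only spinach, lentils are positive (salmon, sweet potato, kale = 0). The calcium and protein requirements are met with equality.
Optimal quantities: spinach = 1.828 servings, lentils = 2.483 servings.
Total cost: 1.37·1.828 + 0.49·2.483 = 3.7210.

£3.72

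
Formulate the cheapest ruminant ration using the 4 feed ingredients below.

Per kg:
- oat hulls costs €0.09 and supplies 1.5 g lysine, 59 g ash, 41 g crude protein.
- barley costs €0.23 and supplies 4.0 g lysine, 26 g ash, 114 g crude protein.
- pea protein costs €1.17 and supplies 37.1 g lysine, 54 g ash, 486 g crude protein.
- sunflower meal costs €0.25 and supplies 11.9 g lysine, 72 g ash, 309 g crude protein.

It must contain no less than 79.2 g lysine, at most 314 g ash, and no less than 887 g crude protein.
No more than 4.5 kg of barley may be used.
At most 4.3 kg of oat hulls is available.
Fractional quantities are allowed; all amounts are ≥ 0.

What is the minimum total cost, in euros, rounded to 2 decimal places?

Set it up as a linear program. Let x1 = kg of oat hulls, x2 = kg of barley, x3 = kg of pea protein, x4 = kg of sunflower meal.
Minimise 0.09x1 + 0.23x2 + 1.17x3 + 0.25x4 with:
  1.5x1 + 4x2 + 37.1x3 + 11.9x4 ≥ 79.2   (lysine)
  59x1 + 26x2 + 54x3 + 72x4 ≤ 314   (ash)
  41x1 + 114x2 + 486x3 + 309x4 ≥ 887   (crude protein)
  x2 ≤ 4.5
  x1 ≤ 4.3
  x1, x2, x3, x4 ≥ 0.
The optimal basis is {pea protein, sunflower meal}; oat hulls, barley drop out. There the lysine and ash constraints are tight.
Solving gives x3 = 0.969, x4 = 3.634.
Cost = 1.17·0.969 + 0.25·3.634 = 2.0422.

€2.04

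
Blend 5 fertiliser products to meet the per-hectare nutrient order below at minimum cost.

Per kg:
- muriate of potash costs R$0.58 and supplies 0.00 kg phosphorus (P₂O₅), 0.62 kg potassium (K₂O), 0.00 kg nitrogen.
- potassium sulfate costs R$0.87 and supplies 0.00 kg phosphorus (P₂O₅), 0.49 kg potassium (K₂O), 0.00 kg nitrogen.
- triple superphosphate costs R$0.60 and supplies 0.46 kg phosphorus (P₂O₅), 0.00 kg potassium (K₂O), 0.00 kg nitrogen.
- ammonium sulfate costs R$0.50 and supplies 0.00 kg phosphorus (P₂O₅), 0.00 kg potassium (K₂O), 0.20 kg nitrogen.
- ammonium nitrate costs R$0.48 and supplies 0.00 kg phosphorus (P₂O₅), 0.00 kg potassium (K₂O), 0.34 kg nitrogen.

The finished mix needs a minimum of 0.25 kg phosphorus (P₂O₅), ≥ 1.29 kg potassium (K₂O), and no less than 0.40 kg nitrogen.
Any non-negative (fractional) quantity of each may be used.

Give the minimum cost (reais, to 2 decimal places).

R$2.10

Treat it as an LP. Let x1 = kg of muriate of potash, x2 = kg of potassium sulfate, x3 = kg of triple superphosphate, x4 = kg of ammonium sulfate, x5 = kg of ammonium nitrate.
Minimize 0.58x1 + 0.87x2 + 0.6x3 + 0.5x4 + 0.48x5 with:
  0.46x3 ≥ 0.25   (phosphorus (P₂O₅))
  0.62x1 + 0.49x2 ≥ 1.29   (potassium (K₂O))
  0.2x4 + 0.34x5 ≥ 0.4   (nitrogen)
  x1, x2, x3, x4, x5 ≥ 0.
The optimal basis is {muriate of potash, triple superphosphate, ammonium nitrate}; potassium sulfate, ammonium sulfate drop out. Binding constraints: phosphorus (P₂O₅), potassium (K₂O), nitrogen.
That vertex is x1 = 2.081, x3 = 0.5435, x5 = 1.176.
Objective = 0.58·2.081 + 0.6·0.5435 + 0.48·1.176 = 2.0976.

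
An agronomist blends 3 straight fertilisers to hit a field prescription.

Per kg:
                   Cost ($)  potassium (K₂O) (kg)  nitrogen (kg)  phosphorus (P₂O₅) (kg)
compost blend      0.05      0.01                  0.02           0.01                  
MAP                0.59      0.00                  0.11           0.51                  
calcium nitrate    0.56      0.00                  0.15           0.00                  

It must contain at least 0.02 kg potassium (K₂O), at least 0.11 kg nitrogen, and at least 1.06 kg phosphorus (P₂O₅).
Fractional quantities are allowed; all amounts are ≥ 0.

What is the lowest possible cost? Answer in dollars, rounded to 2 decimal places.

Let x1 = kg of compost blend, x2 = kg of MAP, x3 = kg of calcium nitrate.
Minimise 0.05x1 + 0.59x2 + 0.56x3 s.t.:
  0.01x1 ≥ 0.02   (potassium (K₂O))
  0.02x1 + 0.11x2 + 0.15x3 ≥ 0.11   (nitrogen)
  0.01x1 + 0.51x2 ≥ 1.06   (phosphorus (P₂O₅))
  x1, x2, x3 ≥ 0.
At the optimum only compost blend, MAP are positive (calcium nitrate = 0). There the potassium (K₂O) and phosphorus (P₂O₅) constraints are tight.
Solving gives x1 = 2, x2 = 2.039.
Hence cost = 0.05·2 + 0.59·2.039 = $1.3030.

$1.30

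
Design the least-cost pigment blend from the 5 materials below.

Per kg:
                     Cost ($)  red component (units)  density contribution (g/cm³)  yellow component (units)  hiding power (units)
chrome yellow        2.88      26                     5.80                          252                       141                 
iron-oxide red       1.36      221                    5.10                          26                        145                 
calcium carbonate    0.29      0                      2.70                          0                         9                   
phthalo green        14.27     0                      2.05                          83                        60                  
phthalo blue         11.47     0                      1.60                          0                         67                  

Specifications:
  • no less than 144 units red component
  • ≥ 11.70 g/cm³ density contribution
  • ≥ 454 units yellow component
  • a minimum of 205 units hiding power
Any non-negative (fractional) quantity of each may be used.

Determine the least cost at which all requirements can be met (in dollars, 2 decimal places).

$5.66

Let x1 = kg of chrome yellow, x2 = kg of iron-oxide red, x3 = kg of calcium carbonate, x4 = kg of phthalo green, x5 = kg of phthalo blue.
Minimise 2.88x1 + 1.36x2 + 0.29x3 + 14.27x4 + 11.47x5 subject to:
  26x1 + 221x2 ≥ 144   (red component)
  5.8x1 + 5.1x2 + 2.7x3 + 2.05x4 + 1.6x5 ≥ 11.7   (density contribution)
  252x1 + 26x2 + 83x4 ≥ 454   (yellow component)
  141x1 + 145x2 + 9x3 + 60x4 + 67x5 ≥ 205   (hiding power)
  x1, x2, x3, x4, x5 ≥ 0.
At the optimum only chrome yellow, iron-oxide red are positive (calcium carbonate, phthalo green, phthalo blue = 0). Binding constraints: red component and yellow component.
Optimal quantities: chrome yellow = 1.756 kg, iron-oxide red = 0.445 kg.
Objective = 2.88·1.756 + 1.36·0.445 = 5.6625.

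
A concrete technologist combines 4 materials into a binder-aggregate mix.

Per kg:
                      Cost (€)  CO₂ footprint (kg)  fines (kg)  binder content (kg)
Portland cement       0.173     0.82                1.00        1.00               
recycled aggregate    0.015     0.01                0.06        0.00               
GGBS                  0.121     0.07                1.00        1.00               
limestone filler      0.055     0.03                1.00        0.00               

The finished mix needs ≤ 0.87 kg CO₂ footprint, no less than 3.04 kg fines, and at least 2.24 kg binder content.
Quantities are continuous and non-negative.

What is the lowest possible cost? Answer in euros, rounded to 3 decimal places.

€0.315

Let x1 = kg of Portland cement, x2 = kg of recycled aggregate, x3 = kg of GGBS, x4 = kg of limestone filler.
min 0.173x1 + 0.015x2 + 0.121x3 + 0.055x4 subject to:
  0.82x1 + 0.01x2 + 0.07x3 + 0.03x4 ≤ 0.87   (CO₂ footprint)
  1x1 + 0.06x2 + 1x3 + 1x4 ≥ 3.04   (fines)
  1x1 + 1x3 ≥ 2.24   (binder content)
  x1, x2, x3, x4 ≥ 0.
The minimum-cost mix takes nothing from Portland cement, recycled aggregate — only GGBS, limestone filler. Binding constraints: fines and binder content.
That vertex is x3 = 2.24, x4 = 0.8.
Cost = 0.121·2.24 + 0.055·0.8 = 0.31504.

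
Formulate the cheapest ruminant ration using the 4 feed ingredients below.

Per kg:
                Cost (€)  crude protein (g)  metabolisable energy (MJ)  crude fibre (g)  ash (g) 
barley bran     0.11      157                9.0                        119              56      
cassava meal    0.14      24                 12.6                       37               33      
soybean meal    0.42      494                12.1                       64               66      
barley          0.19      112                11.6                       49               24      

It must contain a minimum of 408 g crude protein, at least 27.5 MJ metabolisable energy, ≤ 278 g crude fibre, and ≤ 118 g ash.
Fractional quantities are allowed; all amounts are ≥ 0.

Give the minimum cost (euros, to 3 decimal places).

This is a linear program. Let x1 = kg of barley bran, x2 = kg of cassava meal, x3 = kg of soybean meal, x4 = kg of barley.
Minimize 0.11x1 + 0.14x2 + 0.42x3 + 0.19x4 s.t.:
  157x1 + 24x2 + 494x3 + 112x4 ≥ 408   (crude protein)
  9x1 + 12.6x2 + 12.1x3 + 11.6x4 ≥ 27.5   (metabolisable energy)
  119x1 + 37x2 + 64x3 + 49x4 ≤ 278   (crude fibre)
  56x1 + 33x2 + 66x3 + 24x4 ≤ 118   (ash)
  x1, x2, x3, x4 ≥ 0.
At the optimum only barley bran, soybean meal, barley are positive (cassava meal = 0). Binding constraints: crude protein, metabolisable energy, ash.
That vertex is x1 = 1.533, x3 = 0.09285, x4 = 1.084.
Total cost: 0.11·1.533 + 0.42·0.09285 + 0.19·1.084 = 0.41359.

€0.414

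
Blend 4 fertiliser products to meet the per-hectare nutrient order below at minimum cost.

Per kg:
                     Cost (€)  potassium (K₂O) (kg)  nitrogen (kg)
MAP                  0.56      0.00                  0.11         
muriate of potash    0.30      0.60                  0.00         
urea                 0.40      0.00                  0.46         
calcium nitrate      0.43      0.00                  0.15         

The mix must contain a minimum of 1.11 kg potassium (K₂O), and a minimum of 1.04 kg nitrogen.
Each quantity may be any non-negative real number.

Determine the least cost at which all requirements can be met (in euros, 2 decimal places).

Let x1 = kg of MAP, x2 = kg of muriate of potash, x3 = kg of urea, x4 = kg of calcium nitrate.
Minimize 0.56x1 + 0.3x2 + 0.4x3 + 0.43x4 subject to:
  0.6x2 ≥ 1.11   (potassium (K₂O))
  0.11x1 + 0.46x3 + 0.15x4 ≥ 1.04   (nitrogen)
  x1, x2, x3, x4 ≥ 0.
At the optimum only muriate of potash, urea are positive (MAP, calcium nitrate = 0). The potassium (K₂O) and nitrogen requirements are met with equality.
Solving gives x2 = 1.85, x3 = 2.261.
Total cost: 0.3·1.85 + 0.4·2.261 = 1.4594.

€1.46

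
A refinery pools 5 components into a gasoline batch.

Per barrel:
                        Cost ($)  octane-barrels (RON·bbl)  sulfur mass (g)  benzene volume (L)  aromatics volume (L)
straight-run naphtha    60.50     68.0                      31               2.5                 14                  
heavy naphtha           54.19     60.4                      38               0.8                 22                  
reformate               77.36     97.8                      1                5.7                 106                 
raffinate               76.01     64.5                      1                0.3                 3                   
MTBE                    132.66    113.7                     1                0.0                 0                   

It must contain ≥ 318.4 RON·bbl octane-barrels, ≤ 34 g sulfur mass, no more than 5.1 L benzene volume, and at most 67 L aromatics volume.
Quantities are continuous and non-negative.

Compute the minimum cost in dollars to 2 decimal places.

$334.93

Treat it as an LP. Let x1 = barrels of straight-run naphtha, x2 = barrels of heavy naphtha, x3 = barrels of reformate, x4 = barrels of raffinate, x5 = barrels of MTBE.
min 60.5x1 + 54.19x2 + 77.36x3 + 76.01x4 + 132.66x5 subject to:
  68x1 + 60.4x2 + 97.8x3 + 64.5x4 + 113.7x5 ≥ 318.4   (octane-barrels)
  31x1 + 38x2 + 1x3 + 1x4 + 1x5 ≤ 34   (sulfur mass)
  2.5x1 + 0.8x2 + 5.7x3 + 0.3x4 ≤ 5.1   (benzene volume)
  14x1 + 22x2 + 106x3 + 3x4 ≤ 67   (aromatics volume)
  x1, x2, x3, x4, x5 ≥ 0.
The cheapest feasible vertex uses only straight-run naphtha, heavy naphtha, reformate, MTBE; raffinate is not used. The octane-barrels, sulfur mass, benzene volume, aromatics volume requirements are met with equality.
That vertex is x1 = 0.88214, x2 = 0.11509, x3 = 0.49168, x5 = 1.7887.
Objective = 60.5·0.88214 + 54.19·0.11509 + 77.36·0.49168 + 132.66·1.7887 = 334.9315.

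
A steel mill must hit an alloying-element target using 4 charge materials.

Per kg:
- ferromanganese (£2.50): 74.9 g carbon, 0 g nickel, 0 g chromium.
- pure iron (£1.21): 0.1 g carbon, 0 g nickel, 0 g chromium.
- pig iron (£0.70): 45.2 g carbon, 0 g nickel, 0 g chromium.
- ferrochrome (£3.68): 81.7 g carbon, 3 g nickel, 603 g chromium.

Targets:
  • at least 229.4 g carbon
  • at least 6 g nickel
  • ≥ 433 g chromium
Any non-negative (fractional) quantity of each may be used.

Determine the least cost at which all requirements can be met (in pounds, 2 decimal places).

£8.38

Let x1 = kg of ferromanganese, x2 = kg of pure iron, x3 = kg of pig iron, x4 = kg of ferrochrome.
Minimise 2.5x1 + 1.21x2 + 0.7x3 + 3.68x4 with:
  74.9x1 + 0.1x2 + 45.2x3 + 81.7x4 ≥ 229.4   (carbon)
  3x4 ≥ 6   (nickel)
  603x4 ≥ 433   (chromium)
  x1, x2, x3, x4 ≥ 0.
The cheapest feasible vertex uses only pig iron, ferrochrome; ferromanganese, pure iron are not used. The carbon and nickel requirements are met with equality.
So pig iron = 1.46 kg, ferrochrome = 2 kg.
Cost = 0.7·1.46 + 3.68·2 = 8.3820.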